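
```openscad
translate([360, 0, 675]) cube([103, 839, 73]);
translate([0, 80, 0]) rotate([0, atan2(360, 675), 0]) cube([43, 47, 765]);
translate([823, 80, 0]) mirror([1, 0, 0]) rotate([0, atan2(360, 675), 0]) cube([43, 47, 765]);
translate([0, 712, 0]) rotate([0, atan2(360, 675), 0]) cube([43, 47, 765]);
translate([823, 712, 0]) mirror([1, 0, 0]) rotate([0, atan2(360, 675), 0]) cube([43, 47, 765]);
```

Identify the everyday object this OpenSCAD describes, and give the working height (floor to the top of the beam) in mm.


A sawhorse. The overall height is 748 mm.

A beam across two mirrored pairs of raked legs — a sawhorse. The beam's underside is at z = 675 (matching the legs' vertical rise in atan2(360, 675)) and the beam is 73 mm tall, so its top is at 675 + 73 = 748 mm. The raked legs top out at the beam's underside, so that is the highest point.


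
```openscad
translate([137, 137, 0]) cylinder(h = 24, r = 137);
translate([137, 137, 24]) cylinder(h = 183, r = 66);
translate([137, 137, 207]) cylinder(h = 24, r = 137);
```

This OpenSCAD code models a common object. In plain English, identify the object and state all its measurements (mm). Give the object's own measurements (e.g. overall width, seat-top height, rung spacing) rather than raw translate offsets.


A spool: two coaxial disc flanges of radius 137 mm and thickness 24 mm, joined by a core cylinder of radius 66 mm and height 183 mm. The lower flange rests on z = 0 and the three cylinders share a vertical axis.


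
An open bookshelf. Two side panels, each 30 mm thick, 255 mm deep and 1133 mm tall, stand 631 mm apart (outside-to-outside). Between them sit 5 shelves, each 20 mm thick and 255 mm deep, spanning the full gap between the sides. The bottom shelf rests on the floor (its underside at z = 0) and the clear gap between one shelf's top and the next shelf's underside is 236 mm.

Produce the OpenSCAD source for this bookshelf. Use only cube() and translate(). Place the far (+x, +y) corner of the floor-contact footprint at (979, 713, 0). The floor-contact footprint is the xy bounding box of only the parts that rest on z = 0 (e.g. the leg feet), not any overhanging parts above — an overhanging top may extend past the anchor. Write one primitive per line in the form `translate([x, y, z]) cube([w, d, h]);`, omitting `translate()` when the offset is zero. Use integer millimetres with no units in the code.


translate([348, 458, 0]) cube([30, 255, 1133]);
translate([949, 458, 0]) cube([30, 255, 1133]);
translate([378, 458, 0]) cube([571, 255, 20]);
translate([378, 458, 256]) cube([571, 255, 20]);
translate([378, 458, 512]) cube([571, 255, 20]);
translate([378, 458, 768]) cube([571, 255, 20]);
translate([378, 458, 1024]) cube([571, 255, 20]);


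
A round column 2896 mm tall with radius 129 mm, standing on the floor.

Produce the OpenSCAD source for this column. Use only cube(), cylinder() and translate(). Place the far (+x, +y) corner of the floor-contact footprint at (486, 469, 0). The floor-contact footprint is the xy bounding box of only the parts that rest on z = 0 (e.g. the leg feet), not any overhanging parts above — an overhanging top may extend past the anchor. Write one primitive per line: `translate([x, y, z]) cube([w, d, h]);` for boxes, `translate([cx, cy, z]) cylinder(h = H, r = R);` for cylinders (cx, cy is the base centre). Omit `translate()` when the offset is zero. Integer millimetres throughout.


translate([357, 340, 0]) cylinder(h = 2896, r = 129);


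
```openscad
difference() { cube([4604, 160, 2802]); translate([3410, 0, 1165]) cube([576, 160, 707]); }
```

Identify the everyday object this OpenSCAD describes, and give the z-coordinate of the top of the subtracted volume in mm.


A wall with a window opening. The window head height is 1872 mm.

A wall with a rectangular opening subtracted — a window. Sill at z = 1165, opening 707 mm tall, so the head is at 1165 + 707 = 1872 mm.


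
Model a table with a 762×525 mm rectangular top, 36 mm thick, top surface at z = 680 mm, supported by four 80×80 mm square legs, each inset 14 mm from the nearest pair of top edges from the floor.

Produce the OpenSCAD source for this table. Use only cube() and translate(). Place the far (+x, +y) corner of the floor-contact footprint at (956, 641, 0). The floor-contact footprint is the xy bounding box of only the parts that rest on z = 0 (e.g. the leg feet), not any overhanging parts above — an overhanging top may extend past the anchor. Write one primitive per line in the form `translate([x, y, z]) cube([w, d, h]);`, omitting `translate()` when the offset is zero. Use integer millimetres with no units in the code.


translate([208, 130, 644]) cube([762, 525, 36]);
translate([222, 144, 0]) cube([80, 80, 644]);
translate([876, 144, 0]) cube([80, 80, 644]);
translate([222, 561, 0]) cube([80, 80, 644]);
translate([876, 561, 0]) cube([80, 80, 644]);


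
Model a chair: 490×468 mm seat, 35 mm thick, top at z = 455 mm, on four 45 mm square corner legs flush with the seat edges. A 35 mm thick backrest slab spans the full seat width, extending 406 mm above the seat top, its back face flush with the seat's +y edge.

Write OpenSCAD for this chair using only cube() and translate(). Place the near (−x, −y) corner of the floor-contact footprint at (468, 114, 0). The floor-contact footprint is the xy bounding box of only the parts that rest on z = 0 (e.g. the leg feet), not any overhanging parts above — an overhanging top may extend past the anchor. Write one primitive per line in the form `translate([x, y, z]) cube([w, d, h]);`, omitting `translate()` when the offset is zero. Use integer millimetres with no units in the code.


translate([468, 114, 420]) cube([490, 468, 35]);
translate([468, 114, 0]) cube([45, 45, 420]);
translate([913, 114, 0]) cube([45, 45, 420]);
translate([468, 537, 0]) cube([45, 45, 420]);
translate([913, 537, 0]) cube([45, 45, 420]);
translate([468, 547, 455]) cube([490, 35, 406]);


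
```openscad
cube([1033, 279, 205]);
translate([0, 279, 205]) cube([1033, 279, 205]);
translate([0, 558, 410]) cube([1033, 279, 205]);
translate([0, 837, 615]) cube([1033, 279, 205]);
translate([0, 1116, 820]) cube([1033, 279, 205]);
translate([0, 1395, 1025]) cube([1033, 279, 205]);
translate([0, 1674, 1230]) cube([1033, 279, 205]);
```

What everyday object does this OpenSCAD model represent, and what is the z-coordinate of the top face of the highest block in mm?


A staircase. The total rise is 1435 mm.

7 identical blocks, each offset up and back from the previous — a staircase. Each step is 205 mm tall and there are 7 of them, so the total rise is 7 × 205 = 1435 mm.


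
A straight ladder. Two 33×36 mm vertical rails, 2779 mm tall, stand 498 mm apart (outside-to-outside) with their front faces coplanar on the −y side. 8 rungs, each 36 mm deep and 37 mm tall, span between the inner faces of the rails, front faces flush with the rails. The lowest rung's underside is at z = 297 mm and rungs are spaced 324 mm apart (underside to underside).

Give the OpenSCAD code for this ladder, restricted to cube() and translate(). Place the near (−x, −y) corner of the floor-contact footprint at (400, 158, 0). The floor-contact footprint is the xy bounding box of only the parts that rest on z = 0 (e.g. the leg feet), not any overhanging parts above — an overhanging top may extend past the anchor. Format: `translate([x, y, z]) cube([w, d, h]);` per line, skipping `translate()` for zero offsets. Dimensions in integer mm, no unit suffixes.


translate([400, 158, 0]) cube([33, 36, 2779]);
translate([865, 158, 0]) cube([33, 36, 2779]);
translate([433, 158, 297]) cube([432, 36, 37]);
translate([433, 158, 621]) cube([432, 36, 37]);
translate([433, 158, 945]) cube([432, 36, 37]);
translate([433, 158, 1269]) cube([432, 36, 37]);
translate([433, 158, 1593]) cube([432, 36, 37]);
translate([433, 158, 1917]) cube([432, 36, 37]);
translate([433, 158, 2241]) cube([432, 36, 37]);
translate([433, 158, 2565]) cube([432, 36, 37]);


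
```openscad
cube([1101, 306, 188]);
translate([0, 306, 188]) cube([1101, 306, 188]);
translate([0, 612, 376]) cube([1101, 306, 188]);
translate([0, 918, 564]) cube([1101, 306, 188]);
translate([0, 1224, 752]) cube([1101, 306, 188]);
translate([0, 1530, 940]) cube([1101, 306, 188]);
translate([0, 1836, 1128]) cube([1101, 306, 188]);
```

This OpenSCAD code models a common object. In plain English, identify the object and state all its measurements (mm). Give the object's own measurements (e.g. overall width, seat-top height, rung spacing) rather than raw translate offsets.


A straight staircase of 7 solid steps. Each step is 1101 mm wide (x), 306 mm deep (y, the going) and 188 mm tall (the rise). The first step rests on the floor; each subsequent step sits one going further in +y and one rise higher in +z, directly behind and above the previous step with no overlap.


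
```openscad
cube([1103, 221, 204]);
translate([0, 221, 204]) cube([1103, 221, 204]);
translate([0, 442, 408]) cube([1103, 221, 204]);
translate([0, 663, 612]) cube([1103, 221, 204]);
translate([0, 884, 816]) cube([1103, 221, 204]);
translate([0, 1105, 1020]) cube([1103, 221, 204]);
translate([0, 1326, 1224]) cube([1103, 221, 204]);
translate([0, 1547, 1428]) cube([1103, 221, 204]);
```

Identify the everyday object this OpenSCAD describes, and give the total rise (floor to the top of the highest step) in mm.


A staircase. The total rise is 1632 mm.

8 identical blocks, each offset up and back from the previous — a staircase. Each step is 204 mm tall and there are 8 of them, so the total rise is 8 × 204 = 1632 mm.


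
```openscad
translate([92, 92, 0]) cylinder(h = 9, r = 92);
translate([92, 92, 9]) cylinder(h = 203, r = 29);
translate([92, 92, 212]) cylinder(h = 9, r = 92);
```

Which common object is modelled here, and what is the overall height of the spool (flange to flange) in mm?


A spool. The overall height is 221 mm.

Three coaxial cylinders, large–small–large — a spool. Two 9 mm flanges and a 203 mm core give 9 + 203 + 9 = 221 mm.


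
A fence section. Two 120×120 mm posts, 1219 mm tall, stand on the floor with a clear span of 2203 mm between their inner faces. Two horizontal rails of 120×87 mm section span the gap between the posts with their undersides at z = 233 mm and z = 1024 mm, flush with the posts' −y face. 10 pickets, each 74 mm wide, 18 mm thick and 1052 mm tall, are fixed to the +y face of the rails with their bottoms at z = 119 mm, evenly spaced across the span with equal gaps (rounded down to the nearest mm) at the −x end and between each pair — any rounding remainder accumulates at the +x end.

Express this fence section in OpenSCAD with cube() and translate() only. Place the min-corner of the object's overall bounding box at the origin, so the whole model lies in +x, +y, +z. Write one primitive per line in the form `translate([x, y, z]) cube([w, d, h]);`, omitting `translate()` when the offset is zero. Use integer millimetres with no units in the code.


cube([120, 120, 1219]);
translate([2323, 0, 0]) cube([120, 120, 1219]);
translate([120, 0, 233]) cube([2203, 120, 87]);
translate([120, 0, 1024]) cube([2203, 120, 87]);
translate([253, 120, 119]) cube([74, 18, 1052]);
translate([460, 120, 119]) cube([74, 18, 1052]);
translate([667, 120, 119]) cube([74, 18, 1052]);
translate([874, 120, 119]) cube([74, 18, 1052]);
translate([1081, 120, 119]) cube([74, 18, 1052]);
translate([1288, 120, 119]) cube([74, 18, 1052]);
translate([1495, 120, 119]) cube([74, 18, 1052]);
translate([1702, 120, 119]) cube([74, 18, 1052]);
translate([1909, 120, 119]) cube([74, 18, 1052]);
translate([2116, 120, 119]) cube([74, 18, 1052]);


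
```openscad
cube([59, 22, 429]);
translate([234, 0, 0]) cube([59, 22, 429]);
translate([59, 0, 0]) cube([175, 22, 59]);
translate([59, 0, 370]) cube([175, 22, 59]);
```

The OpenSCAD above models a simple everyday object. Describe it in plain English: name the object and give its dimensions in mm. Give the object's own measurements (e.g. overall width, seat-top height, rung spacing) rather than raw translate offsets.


A rectangular picture frame lying in the x–z plane (depth along y). The opening is 175 mm wide (x) by 311 mm tall (z), surrounded by a border 59 mm wide on all four sides. The frame is 22 mm deep and is made of two full-height vertical stiles with two horizontal rails fitted between them.


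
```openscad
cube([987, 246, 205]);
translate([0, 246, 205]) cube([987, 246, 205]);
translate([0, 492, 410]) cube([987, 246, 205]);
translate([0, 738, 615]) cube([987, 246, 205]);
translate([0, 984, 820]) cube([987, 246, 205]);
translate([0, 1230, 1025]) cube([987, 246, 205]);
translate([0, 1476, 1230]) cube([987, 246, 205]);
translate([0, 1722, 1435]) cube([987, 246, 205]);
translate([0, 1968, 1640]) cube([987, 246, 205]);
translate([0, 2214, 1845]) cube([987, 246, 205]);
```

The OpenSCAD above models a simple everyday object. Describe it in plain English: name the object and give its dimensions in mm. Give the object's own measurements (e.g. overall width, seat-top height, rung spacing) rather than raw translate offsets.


A straight staircase of 10 solid steps. Each step is 987 mm wide (x), 246 mm deep (y, the going) and 205 mm tall (the rise). The first step rests on the floor; each subsequent step sits one going further in +y and one rise higher in +z, directly behind and above the previous step with no overlap.


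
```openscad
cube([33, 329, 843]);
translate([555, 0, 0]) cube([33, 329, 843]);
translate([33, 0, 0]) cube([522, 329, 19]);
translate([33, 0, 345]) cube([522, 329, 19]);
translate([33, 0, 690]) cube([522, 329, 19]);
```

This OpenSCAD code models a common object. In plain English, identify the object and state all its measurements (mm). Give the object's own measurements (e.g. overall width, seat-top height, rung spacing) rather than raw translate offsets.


An open bookshelf. Two side panels, each 33 mm thick, 329 mm deep and 843 mm tall, stand 588 mm apart (outside-to-outside). Between them sit 3 shelves, each 19 mm thick and 329 mm deep, spanning the full gap between the sides. The bottom shelf rests on the floor (its underside at z = 0) and the clear gap between one shelf's top and the next shelf's underside is 326 mm.


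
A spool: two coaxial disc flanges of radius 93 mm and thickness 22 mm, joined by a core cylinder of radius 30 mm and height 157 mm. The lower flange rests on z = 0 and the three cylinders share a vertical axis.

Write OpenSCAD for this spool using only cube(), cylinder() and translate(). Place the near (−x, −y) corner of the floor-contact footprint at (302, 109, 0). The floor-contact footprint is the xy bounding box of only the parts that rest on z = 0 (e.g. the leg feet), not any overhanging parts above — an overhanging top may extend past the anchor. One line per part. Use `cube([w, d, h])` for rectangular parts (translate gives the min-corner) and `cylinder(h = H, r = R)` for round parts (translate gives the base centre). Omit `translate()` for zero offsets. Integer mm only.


translate([395, 202, 0]) cylinder(h = 22, r = 93);
translate([395, 202, 22]) cylinder(h = 157, r = 30);
translate([395, 202, 179]) cylinder(h = 22, r = 93);


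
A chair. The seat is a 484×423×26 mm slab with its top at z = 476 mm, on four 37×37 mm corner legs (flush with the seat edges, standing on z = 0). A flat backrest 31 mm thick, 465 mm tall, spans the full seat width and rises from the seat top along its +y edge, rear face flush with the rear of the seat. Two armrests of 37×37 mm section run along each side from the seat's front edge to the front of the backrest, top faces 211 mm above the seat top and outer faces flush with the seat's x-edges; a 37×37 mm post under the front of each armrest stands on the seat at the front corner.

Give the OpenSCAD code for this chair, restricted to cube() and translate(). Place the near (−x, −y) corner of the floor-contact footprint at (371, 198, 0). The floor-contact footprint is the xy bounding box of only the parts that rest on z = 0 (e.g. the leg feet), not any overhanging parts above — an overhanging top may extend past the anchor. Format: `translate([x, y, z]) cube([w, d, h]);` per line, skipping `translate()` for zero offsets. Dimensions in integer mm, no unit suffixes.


// leg_h = 476 - 26 = 450
// arm post h = 211 - 37 = 174
translate([371, 198, 450]) cube([484, 423, 26]);
translate([371, 198, 0]) cube([37, 37, 450]);
translate([818, 198, 0]) cube([37, 37, 450]);
translate([371, 584, 0]) cube([37, 37, 450]);
translate([818, 584, 0]) cube([37, 37, 450]);
translate([371, 590, 476]) cube([484, 31, 465]);
translate([371, 198, 650]) cube([37, 392, 37]);
translate([818, 198, 650]) cube([37, 392, 37]);
translate([371, 198, 476]) cube([37, 37, 174]);
translate([818, 198, 476]) cube([37, 37, 174]);


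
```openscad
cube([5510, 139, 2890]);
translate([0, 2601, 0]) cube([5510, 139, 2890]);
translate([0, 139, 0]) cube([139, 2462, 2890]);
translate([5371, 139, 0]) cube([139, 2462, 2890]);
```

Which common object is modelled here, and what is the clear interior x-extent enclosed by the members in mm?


A house (or room) frame. The interior width is 5232 mm.

Four 2890 mm walls enclosing a rectangle with no floor or roof — a room or house frame. Outside width is 5510 mm and wall thickness is 139 mm, so the interior width is 5510 − 2 × 139 = 5232 mm.


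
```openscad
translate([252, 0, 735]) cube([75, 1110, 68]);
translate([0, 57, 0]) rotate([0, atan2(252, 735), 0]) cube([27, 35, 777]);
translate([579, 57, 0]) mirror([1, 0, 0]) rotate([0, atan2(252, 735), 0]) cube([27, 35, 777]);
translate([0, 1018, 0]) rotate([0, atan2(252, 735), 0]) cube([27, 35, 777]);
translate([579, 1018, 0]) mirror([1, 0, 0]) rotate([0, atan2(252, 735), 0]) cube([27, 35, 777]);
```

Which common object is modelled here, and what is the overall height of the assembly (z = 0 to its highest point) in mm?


A sawhorse. The overall height is 803 mm.

A beam across two mirrored pairs of raked legs — a sawhorse. The beam's underside is at z = 735 (matching the legs' vertical rise in atan2(252, 735)) and the beam is 68 mm tall, so its top is at 735 + 68 = 803 mm. The raked legs top out at the beam's underside, so that is the highest point.


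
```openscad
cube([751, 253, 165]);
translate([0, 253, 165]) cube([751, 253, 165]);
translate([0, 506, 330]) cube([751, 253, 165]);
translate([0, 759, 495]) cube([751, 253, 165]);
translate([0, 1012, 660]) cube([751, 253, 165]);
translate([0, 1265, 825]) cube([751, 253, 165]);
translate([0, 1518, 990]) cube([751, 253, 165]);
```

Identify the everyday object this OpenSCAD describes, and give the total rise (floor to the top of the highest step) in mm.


A staircase. The total rise is 1155 mm.

7 identical blocks, each offset up and back from the previous — a staircase. Each step is 165 mm tall and there are 7 of them, so the total rise is 7 × 165 = 1155 mm.


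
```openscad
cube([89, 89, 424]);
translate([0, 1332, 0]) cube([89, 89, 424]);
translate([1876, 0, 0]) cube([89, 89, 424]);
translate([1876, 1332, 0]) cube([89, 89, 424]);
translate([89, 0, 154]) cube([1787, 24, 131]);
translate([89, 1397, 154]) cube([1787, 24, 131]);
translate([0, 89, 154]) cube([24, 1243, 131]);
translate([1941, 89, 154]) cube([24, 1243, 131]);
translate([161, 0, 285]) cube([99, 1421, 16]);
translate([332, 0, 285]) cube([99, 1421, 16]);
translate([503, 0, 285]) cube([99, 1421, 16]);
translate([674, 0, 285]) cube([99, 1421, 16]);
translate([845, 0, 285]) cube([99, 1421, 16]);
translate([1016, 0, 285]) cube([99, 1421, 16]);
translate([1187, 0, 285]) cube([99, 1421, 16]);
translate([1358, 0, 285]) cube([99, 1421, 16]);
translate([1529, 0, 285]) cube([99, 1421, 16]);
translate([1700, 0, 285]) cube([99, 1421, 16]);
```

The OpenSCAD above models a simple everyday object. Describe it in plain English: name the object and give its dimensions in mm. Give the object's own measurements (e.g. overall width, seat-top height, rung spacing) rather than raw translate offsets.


A bed frame 1965 mm long (x) by 1421 mm wide (y). Four 89×89 mm corner posts, 424 mm tall, at the corners of the footprint. Four rails of 24 mm thickness and 131 mm height run between adjacent posts with their undersides at z = 154 mm, their outer faces flush with the outside of the frame (the two x-running rails run between the posts' inner faces; the two y-running rails run between the posts' inner faces). 10 slats, each 99 mm wide (x) and 16 mm thick, lie across the top of the two x-running rails, running the full 1421 mm width of the frame in y; along x they sit between the end posts with a 72 mm gap after the −x posts and between neighbouring slats, leaving 77 mm before the +x posts.


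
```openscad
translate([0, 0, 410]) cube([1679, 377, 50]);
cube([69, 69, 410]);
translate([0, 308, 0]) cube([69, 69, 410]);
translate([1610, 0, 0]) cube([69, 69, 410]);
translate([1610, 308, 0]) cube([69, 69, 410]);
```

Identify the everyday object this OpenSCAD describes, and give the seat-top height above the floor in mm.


A bench. The seat-top height is 460 mm.

A long slab on four corner posts — a bench. The slab sits at z = 410 with thickness 50, so the top is 410 + 50 = 460 mm.


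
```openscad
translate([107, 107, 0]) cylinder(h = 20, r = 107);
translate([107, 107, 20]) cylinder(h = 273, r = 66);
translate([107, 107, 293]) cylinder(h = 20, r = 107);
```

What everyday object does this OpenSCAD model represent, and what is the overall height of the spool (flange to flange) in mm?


A spool. The overall height is 313 mm.

Three coaxial cylinders, large–small–large — a spool. Two 20 mm flanges and a 273 mm core give 20 + 273 + 20 = 313 mm.


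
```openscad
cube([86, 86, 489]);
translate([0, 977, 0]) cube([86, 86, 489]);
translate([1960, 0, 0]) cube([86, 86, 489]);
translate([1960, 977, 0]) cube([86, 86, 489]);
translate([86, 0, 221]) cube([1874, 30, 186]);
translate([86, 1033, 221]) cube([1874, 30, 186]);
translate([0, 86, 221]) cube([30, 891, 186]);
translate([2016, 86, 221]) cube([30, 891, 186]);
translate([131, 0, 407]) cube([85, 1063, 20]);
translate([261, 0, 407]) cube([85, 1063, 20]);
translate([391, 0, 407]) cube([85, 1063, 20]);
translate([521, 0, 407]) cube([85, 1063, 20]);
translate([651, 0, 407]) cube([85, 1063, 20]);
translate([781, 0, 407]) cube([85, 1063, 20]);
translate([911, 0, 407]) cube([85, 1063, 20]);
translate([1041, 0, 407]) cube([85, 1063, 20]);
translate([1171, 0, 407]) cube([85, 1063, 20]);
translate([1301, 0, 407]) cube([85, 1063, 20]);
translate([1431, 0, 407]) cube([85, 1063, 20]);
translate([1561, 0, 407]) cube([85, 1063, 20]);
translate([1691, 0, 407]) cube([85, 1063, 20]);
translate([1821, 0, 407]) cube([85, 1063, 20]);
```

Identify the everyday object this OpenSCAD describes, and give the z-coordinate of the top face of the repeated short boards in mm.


A bed frame. The slat-top height is 427 mm.

Four posts, four rails, and a row of slats — a bed frame. Slats sit on the rails at z = 221 + 186 = 407; with slat thickness 20, the top is 427 mm.


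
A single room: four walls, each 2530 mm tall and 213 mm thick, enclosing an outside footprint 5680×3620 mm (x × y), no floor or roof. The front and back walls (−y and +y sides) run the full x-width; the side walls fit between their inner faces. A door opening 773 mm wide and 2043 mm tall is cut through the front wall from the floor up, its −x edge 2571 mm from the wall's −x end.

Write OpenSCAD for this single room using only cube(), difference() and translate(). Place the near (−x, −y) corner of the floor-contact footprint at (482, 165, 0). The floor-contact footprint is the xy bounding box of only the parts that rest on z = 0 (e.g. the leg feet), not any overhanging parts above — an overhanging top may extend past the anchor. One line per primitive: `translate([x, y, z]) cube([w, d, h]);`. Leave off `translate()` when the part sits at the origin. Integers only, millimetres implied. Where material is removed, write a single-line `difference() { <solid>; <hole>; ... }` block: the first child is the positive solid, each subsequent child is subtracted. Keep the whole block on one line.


difference() { translate([482, 165, 0]) cube([5680, 213, 2530]); translate([3053, 165, 0]) cube([773, 213, 2043]); }
translate([482, 3572, 0]) cube([5680, 213, 2530]);
translate([482, 378, 0]) cube([213, 3194, 2530]);
translate([5949, 378, 0]) cube([213, 3194, 2530]);


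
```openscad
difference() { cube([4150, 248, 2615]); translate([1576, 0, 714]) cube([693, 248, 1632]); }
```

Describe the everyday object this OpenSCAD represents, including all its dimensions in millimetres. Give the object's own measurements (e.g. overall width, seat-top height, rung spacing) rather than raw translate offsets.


A wall 4150 mm long (x), 248 mm thick (y), 2615 mm tall, with a rectangular window opening cut through it. The opening is 693 mm wide and 1632 mm tall; its sill is at z = 714 mm and its near (−x) edge is 1576 mm from the wall's −x end. The opening passes through the full wall thickness.


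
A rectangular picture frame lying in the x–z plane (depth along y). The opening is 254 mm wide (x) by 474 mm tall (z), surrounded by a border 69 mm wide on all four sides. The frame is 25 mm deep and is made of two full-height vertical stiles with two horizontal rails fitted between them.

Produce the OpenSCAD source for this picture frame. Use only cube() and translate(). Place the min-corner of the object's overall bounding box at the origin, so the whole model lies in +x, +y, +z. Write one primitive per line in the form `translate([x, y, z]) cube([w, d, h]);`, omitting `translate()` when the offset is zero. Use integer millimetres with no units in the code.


cube([69, 25, 612]);
translate([323, 0, 0]) cube([69, 25, 612]);
translate([69, 0, 0]) cube([254, 25, 69]);
translate([69, 0, 543]) cube([254, 25, 69]);


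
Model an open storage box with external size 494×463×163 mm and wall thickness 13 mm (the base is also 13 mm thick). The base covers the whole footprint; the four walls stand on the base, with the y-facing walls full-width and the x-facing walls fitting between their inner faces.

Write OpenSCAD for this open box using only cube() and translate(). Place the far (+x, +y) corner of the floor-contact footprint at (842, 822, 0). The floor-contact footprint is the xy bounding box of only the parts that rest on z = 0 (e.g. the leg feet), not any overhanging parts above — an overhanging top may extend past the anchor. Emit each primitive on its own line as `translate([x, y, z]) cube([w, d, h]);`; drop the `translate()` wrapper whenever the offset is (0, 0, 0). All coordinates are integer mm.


translate([348, 359, 0]) cube([494, 463, 13]);
translate([348, 359, 13]) cube([494, 13, 150]);
translate([348, 809, 13]) cube([494, 13, 150]);
translate([348, 372, 13]) cube([13, 437, 150]);
translate([829, 372, 13]) cube([13, 437, 150]);


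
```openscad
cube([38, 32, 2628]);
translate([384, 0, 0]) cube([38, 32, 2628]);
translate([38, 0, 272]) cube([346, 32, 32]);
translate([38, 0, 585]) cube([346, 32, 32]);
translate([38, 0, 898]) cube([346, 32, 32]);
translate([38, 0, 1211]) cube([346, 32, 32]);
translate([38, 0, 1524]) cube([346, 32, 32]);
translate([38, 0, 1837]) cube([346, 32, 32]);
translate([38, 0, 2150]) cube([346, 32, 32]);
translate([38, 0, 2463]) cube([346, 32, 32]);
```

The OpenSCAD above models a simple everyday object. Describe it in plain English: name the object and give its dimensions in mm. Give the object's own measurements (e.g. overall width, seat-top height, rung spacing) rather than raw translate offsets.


A straight ladder. Two 38×32 mm vertical rails, 2628 mm tall, stand 422 mm apart (outside-to-outside) with their front faces coplanar on the −y side. 8 rungs, each 32 mm deep and 32 mm tall, span between the inner faces of the rails, front faces flush with the rails. The lowest rung's underside is at z = 272 mm and rungs are spaced 313 mm apart (underside to underside).


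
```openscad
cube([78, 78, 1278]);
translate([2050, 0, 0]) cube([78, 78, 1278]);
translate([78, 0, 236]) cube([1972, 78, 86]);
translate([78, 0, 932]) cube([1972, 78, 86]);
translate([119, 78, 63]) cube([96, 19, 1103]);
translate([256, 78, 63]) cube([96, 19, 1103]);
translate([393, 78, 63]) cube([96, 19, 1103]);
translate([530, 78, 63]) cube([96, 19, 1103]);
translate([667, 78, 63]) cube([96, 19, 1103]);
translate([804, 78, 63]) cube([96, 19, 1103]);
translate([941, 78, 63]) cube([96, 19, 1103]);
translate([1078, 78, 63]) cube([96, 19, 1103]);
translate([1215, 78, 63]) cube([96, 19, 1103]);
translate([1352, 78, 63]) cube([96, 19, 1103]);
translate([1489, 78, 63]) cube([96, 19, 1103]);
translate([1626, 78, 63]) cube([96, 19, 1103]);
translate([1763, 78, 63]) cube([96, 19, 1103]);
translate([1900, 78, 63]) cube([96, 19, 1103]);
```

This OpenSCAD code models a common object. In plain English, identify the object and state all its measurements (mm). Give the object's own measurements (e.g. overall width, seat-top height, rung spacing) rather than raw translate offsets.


A fence section. Two 78×78 mm posts, 1278 mm tall, stand on the floor with a clear span of 1972 mm between their inner faces. Two horizontal rails of 78×86 mm section span the gap between the posts with their undersides at z = 236 mm and z = 932 mm, flush with the posts' −y face. 14 pickets, each 96 mm wide, 19 mm thick and 1103 mm tall, are fixed to the +y face of the rails with their bottoms at z = 63 mm, spaced across the span with a 41 mm gap after the −x post and between neighbouring pickets, with 54 mm left before the +x post.


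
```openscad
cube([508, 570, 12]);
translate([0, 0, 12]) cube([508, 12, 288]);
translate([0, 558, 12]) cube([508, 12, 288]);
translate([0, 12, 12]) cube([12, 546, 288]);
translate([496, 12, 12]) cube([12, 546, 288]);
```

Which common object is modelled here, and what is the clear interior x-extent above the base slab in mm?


An open box. The internal width is 484 mm.

A 508×570 base slab with four walls standing on it — an open box. The base is 508 mm wide and the walls are 12 mm thick, so the internal width is 508 − 2 × 12 = 484 mm.


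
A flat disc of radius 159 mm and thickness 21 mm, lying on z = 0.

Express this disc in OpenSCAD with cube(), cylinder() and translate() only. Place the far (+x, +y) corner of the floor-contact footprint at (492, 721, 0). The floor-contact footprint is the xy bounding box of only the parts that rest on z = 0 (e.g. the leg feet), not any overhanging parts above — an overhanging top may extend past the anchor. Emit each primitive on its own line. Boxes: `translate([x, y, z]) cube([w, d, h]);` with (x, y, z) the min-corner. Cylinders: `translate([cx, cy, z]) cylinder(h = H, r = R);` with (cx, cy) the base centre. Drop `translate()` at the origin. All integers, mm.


translate([333, 562, 0]) cylinder(h = 21, r = 159);


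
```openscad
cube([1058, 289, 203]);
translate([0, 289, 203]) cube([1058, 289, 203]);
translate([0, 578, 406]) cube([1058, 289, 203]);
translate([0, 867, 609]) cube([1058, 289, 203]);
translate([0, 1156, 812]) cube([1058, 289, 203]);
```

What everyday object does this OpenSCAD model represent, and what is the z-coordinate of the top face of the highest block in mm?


A staircase. The total rise is 1015 mm.

5 identical blocks, each offset up and back from the previous — a staircase. Each step is 203 mm tall and there are 5 of them, so the total rise is 5 × 203 = 1015 mm.


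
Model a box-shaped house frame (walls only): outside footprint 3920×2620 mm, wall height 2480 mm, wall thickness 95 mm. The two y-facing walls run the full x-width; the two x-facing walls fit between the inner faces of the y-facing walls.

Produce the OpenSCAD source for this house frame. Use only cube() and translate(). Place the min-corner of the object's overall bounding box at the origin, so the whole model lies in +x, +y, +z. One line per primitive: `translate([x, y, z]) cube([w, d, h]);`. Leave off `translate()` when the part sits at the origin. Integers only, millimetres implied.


cube([3920, 95, 2480]);
translate([0, 2525, 0]) cube([3920, 95, 2480]);
translate([0, 95, 0]) cube([95, 2430, 2480]);
translate([3825, 95, 0]) cube([95, 2430, 2480]);


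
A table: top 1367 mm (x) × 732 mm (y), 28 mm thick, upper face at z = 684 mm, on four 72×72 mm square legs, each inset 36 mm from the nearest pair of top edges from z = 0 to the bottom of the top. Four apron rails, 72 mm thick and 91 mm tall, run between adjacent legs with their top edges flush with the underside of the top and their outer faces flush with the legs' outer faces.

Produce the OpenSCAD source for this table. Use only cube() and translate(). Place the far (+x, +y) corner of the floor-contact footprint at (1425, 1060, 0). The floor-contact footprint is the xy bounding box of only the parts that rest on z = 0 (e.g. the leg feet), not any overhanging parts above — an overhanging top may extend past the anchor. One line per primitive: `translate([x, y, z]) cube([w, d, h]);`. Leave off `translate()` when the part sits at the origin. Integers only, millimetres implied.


translate([94, 364, 656]) cube([1367, 732, 28]);
translate([130, 400, 0]) cube([72, 72, 656]);
translate([1353, 400, 0]) cube([72, 72, 656]);
translate([130, 988, 0]) cube([72, 72, 656]);
translate([1353, 988, 0]) cube([72, 72, 656]);
translate([202, 400, 565]) cube([1151, 72, 91]);
translate([202, 988, 565]) cube([1151, 72, 91]);
translate([130, 472, 565]) cube([72, 516, 91]);
translate([1353, 472, 565]) cube([72, 516, 91]);


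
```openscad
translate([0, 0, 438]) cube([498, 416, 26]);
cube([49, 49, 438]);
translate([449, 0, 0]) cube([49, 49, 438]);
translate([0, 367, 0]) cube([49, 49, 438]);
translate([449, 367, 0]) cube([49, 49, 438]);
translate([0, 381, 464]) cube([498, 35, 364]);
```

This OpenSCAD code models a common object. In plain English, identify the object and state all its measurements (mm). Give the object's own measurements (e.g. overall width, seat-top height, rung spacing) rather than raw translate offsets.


A chair. The seat is a 498×416×26 mm slab with its top at z = 464 mm, on four 49×49 mm corner legs (flush with the seat edges, standing on z = 0). A flat backrest 35 mm thick, 364 mm tall, spans the full seat width and rises from the seat top along its +y edge, rear face flush with the rear of the seat.


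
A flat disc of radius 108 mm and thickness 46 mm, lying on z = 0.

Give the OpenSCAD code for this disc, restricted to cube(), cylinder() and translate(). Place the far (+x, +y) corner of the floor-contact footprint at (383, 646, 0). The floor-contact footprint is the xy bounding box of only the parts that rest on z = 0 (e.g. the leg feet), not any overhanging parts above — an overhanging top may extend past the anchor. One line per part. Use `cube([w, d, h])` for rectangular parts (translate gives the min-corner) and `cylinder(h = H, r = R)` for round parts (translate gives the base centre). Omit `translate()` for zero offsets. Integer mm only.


translate([275, 538, 0]) cylinder(h = 46, r = 108);


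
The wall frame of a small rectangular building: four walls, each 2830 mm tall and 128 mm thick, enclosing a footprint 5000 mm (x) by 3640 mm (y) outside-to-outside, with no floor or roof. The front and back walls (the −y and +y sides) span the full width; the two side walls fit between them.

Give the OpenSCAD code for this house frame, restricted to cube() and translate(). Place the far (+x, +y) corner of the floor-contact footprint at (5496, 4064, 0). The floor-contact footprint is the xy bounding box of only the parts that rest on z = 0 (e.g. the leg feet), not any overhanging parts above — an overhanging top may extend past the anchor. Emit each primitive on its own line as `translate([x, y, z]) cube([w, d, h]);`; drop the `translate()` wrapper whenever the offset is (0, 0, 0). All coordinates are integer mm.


translate([496, 424, 0]) cube([5000, 128, 2830]);
translate([496, 3936, 0]) cube([5000, 128, 2830]);
translate([496, 552, 0]) cube([128, 3384, 2830]);
translate([5368, 552, 0]) cube([128, 3384, 2830]);


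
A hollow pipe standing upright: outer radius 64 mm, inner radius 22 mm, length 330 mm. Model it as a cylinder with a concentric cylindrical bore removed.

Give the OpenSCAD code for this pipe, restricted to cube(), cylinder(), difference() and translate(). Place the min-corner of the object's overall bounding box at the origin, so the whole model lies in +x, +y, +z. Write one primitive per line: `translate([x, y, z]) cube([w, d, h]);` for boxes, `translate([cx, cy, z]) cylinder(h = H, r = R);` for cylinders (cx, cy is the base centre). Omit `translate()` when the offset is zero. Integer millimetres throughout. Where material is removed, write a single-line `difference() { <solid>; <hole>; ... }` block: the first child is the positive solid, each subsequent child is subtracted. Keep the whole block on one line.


difference() { translate([64, 64, 0]) cylinder(h = 330, r = 64); translate([64, 64, 0]) cylinder(h = 330, r = 22); }


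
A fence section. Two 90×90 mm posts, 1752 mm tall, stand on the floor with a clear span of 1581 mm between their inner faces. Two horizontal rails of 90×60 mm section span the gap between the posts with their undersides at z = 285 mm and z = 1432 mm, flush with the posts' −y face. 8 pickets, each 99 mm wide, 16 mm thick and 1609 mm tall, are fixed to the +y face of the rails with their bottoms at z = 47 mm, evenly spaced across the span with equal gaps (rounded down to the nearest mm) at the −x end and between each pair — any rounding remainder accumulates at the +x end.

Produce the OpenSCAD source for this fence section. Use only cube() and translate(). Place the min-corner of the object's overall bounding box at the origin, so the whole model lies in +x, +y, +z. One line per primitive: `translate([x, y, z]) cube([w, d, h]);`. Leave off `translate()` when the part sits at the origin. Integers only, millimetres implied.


cube([90, 90, 1752]);
translate([1671, 0, 0]) cube([90, 90, 1752]);
translate([90, 0, 285]) cube([1581, 90, 60]);
translate([90, 0, 1432]) cube([1581, 90, 60]);
translate([177, 90, 47]) cube([99, 16, 1609]);
translate([363, 90, 47]) cube([99, 16, 1609]);
translate([549, 90, 47]) cube([99, 16, 1609]);
translate([735, 90, 47]) cube([99, 16, 1609]);
translate([921, 90, 47]) cube([99, 16, 1609]);
translate([1107, 90, 47]) cube([99, 16, 1609]);
translate([1293, 90, 47]) cube([99, 16, 1609]);
translate([1479, 90, 47]) cube([99, 16, 1609]);


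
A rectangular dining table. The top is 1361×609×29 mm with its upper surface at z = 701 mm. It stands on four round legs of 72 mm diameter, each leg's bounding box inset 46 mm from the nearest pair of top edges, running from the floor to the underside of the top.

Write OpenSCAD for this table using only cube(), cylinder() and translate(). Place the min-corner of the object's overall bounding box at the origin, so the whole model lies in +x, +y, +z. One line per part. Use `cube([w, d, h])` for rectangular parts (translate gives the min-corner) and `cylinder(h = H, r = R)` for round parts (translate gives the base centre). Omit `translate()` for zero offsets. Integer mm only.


// leg_h = 701 - 29 = 672
translate([0, 0, 672]) cube([1361, 609, 29]);
translate([82, 82, 0]) cylinder(h = 672, r = 36);
translate([1279, 82, 0]) cylinder(h = 672, r = 36);
translate([82, 527, 0]) cylinder(h = 672, r = 36);
translate([1279, 527, 0]) cylinder(h = 672, r = 36);


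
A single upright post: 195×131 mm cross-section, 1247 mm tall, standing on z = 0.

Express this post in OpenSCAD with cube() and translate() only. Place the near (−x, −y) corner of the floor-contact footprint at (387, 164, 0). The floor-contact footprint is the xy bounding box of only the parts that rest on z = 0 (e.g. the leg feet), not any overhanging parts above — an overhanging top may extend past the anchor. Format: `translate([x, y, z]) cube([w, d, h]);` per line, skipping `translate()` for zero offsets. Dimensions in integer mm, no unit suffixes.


translate([387, 164, 0]) cube([195, 131, 1247]);


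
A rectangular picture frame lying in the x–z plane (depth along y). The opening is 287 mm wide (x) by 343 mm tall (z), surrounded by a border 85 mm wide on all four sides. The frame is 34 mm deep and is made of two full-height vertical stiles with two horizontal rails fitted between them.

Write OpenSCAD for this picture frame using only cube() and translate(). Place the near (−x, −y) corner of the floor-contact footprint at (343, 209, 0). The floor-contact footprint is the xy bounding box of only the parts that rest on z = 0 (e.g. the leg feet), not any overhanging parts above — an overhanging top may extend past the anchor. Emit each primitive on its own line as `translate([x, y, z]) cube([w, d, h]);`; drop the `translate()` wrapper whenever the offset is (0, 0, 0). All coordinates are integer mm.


translate([343, 209, 0]) cube([85, 34, 513]);
translate([715, 209, 0]) cube([85, 34, 513]);
translate([428, 209, 0]) cube([287, 34, 85]);
translate([428, 209, 428]) cube([287, 34, 85]);
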